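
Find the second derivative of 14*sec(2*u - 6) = 112*tan(2*u - 6)^2*sec(2*u - 6) + 56*sec(2*u - 6)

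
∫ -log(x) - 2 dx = -x*(log(x) + 1) + C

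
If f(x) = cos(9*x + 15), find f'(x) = -9*sin(9*x + 15)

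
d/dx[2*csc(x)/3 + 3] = -2*cot(x)*csc(x)/3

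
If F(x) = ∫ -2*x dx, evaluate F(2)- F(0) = -4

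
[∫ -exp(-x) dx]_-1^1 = -E + exp(-1)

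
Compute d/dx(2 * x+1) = 2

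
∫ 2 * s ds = s^2 + C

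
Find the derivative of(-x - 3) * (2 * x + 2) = -4*x - 8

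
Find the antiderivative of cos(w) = sin(w) + C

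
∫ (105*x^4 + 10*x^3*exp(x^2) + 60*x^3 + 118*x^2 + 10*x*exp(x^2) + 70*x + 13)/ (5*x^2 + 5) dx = 7*x^3 + 6*x^2 + 13*x/5 + exp(x^2) + log(x^2 + 1) + C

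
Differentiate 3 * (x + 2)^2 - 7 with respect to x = 6*x + 12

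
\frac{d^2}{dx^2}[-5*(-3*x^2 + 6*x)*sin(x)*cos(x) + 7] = -30*x^2*sin(2*x) + 60*sqrt(2)*x*sin(2*x + pi/4) + 15*sin(2*x) - 60*cos(2*x)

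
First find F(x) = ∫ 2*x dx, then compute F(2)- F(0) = 4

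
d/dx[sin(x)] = cos(x)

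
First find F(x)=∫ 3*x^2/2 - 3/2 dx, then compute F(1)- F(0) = -1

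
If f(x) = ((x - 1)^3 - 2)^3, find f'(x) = 9*x^8 - 72*x^7 + 252*x^6 - 540*x^5 + 810*x^4 - 864*x^3 + 648*x^2 - 324*x + 81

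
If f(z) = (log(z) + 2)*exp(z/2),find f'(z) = (z*exp(z/2)*log(z) + 2*z*exp(z/2) + 2*exp(z/2))/(2*z)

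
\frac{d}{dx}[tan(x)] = cos(x)^(-2)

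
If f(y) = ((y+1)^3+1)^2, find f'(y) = 6*y^5 + 30*y^4 + 60*y^3 + 66*y^2 + 42*y + 12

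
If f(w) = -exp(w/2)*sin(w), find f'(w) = -(sin(w)/2 + cos(w))*exp(w/2)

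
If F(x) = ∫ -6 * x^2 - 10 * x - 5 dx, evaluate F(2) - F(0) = -46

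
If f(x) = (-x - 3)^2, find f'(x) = 2*x + 6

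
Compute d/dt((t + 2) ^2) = 2*t + 4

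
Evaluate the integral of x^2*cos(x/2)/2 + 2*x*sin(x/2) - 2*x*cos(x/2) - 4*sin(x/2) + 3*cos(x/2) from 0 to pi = (-2 + pi)^2 + 2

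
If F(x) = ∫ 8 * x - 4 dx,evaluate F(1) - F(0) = 0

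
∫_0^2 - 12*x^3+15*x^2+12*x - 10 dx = -4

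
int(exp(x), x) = exp(x) + C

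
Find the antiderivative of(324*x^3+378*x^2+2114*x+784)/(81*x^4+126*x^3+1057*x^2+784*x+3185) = log((9*x^2 + 7*x + 56)^2/49 + 1) + C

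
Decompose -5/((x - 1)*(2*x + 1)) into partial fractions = 10/(3*(2*x + 1)) - 5/(3*(x - 1))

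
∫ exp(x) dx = exp(x) + C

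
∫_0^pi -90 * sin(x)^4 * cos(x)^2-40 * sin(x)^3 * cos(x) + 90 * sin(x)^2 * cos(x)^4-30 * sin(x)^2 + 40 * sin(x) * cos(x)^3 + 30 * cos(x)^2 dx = 0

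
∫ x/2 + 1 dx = x^2/4 + x + C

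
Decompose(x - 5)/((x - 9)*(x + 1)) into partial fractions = 3/(5*(x + 1)) + 2/(5*(x - 9))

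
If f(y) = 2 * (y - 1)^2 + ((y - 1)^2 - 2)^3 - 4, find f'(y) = 6*y^5 - 30*y^4 + 36*y^3 + 12*y^2 - 14*y - 10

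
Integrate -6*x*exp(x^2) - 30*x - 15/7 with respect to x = -15*x^2 - 15*x/7 - 3*exp(x^2) + C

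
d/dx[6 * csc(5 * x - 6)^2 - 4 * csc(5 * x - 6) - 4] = 20*(1 - 3/sin(5*x - 6))*cos(5*x - 6)/sin(5*x - 6)^2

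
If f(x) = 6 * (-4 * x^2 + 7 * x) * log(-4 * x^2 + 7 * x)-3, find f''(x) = (-192*x^2*log(-4*x^2 + 7*x) - 576*x^2 + 336*x*log(-4*x^2 + 7*x) + 1008*x - 294)/(4*x^2 - 7*x)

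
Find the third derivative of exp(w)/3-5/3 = exp(w)/3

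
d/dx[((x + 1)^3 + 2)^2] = 6*x^5 + 30*x^4 + 60*x^3 + 72*x^2 + 54*x + 18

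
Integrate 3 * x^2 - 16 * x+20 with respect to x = x^3 - 8*x^2 + 20*x + C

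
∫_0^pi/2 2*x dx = pi^2/4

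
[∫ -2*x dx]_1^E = 1 - exp(2)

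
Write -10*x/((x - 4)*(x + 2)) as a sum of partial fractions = -10/(3*(x + 2)) - 20/(3*(x - 4))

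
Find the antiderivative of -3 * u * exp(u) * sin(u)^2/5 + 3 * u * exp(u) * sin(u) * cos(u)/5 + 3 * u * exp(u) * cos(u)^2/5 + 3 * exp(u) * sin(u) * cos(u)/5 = 3*u*exp(u)*sin(2*u)/10 + C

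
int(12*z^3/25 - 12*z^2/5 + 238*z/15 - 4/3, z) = 3*z^4/25 - 4*z^3/5 + 119*z^2/15 - 4*z/3 + C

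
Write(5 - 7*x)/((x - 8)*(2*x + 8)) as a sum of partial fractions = -11/(8*(x + 4)) - 17/(8*(x - 8))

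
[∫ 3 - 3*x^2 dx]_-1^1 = 4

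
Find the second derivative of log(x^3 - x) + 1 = (-3*x^4 - 1)/(x^6 - 2*x^4 + x^2)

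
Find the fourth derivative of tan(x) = 24*tan(x)^5 + 40*tan(x)^3 + 16*tan(x)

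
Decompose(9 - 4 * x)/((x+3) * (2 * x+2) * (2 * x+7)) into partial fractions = 46/(5*(2*x + 7)) - 21/(4*(x + 3)) + 13/(20*(x + 1))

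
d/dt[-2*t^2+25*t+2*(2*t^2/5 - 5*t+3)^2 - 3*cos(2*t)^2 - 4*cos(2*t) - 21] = 32*t^3/25 - 24*t^2 + 528*t/5 + 8*sin(2*t) + 6*sin(4*t) - 35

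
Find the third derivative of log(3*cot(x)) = -2*sin(x)/cos(x)^3 - 2*cos(x)/sin(x)^3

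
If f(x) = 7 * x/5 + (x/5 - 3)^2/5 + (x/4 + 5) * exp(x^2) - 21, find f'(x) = x^2*exp(x^2)/2 + 10*x*exp(x^2) + 2*x/125 + exp(x^2)/4 + 29/25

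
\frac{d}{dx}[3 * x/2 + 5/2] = 3/2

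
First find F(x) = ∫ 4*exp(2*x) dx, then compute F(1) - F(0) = 2*E*(E - exp(-1))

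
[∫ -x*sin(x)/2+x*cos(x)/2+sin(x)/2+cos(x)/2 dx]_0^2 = cos(2) + sin(2)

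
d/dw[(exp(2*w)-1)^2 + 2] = 4*exp(4*w) - 4*exp(2*w)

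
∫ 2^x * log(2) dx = 2^x + C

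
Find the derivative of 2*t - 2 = 2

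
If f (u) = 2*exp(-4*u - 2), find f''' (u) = -128*exp(-4*u - 2)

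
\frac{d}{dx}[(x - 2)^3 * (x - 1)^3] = 6*x^5 - 45*x^4 + 132*x^3 - 189*x^2 + 132*x - 36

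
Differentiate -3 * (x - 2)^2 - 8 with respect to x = 12 - 6*x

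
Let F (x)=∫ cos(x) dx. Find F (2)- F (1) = -sin(1) + sin(2)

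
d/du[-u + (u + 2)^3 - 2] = 3*u^2 + 12*u + 11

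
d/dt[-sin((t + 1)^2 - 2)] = -2*(t + 1)*cos(t^2 + 2*t - 1)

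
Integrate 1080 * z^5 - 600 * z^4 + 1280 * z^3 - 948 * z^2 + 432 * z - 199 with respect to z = 180*z^6 - 120*z^5 + 320*z^4 - 316*z^3 + 216*z^2 - 199*z + C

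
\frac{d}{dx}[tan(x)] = cos(x)^(-2)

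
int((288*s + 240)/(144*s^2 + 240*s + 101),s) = log((12*s + 10)^2 + 1) + C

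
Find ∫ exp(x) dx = exp(x) + C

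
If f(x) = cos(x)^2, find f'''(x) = 4*sin(2*x)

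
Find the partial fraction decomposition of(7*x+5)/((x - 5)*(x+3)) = 2/(x + 3) + 5/(x - 5)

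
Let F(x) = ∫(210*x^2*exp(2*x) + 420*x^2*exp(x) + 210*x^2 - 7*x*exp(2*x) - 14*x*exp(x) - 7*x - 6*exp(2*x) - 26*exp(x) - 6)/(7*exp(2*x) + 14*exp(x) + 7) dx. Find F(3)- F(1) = -2*exp(3)/(1 + exp(3)) + 2*E/(1 + E) + 1780/7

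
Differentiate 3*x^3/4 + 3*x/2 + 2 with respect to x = 9*x^2/4 + 3/2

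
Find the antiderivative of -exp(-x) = exp(-x) + C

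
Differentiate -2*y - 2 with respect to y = -2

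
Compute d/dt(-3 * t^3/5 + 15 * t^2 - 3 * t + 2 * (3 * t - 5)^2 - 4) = -9*t^2/5 + 66*t - 63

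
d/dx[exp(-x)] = -exp(-x)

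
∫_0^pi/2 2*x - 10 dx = -25 + (-5 + pi/2)^2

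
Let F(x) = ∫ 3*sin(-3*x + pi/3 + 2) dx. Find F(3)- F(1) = -sin(pi/6 + 1) + sin(pi/6 + 7)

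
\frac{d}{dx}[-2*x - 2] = -2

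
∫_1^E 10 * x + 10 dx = -20 + 5*(1 + E)^2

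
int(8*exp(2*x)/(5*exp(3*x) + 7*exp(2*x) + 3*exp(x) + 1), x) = log(1 + 4*exp(2*x)/(exp(x) + 1)^2) + C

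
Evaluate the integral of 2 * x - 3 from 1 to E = -3*E + 2 + exp(2)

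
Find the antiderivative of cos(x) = sin(x) + C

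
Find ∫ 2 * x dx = x^2 + C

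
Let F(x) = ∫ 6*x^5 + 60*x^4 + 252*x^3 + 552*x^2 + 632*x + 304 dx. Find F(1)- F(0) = 880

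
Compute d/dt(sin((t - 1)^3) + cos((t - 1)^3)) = -3*t^2*sin(t^3 - 3*t^2 + 3*t - 1) + 3*t^2*cos(t^3 - 3*t^2 + 3*t - 1) + 6*t*sin(t^3 - 3*t^2 + 3*t - 1) - 6*t*cos(t^3 - 3*t^2 + 3*t - 1) - 3*sin(t^3 - 3*t^2 + 3*t - 1) + 3*cos(t^3 - 3*t^2 + 3*t - 1)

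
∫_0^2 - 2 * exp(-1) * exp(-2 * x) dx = -exp(-1) + exp(-5)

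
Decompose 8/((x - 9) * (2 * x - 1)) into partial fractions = -16/(17*(2*x - 1)) + 8/(17*(x - 9))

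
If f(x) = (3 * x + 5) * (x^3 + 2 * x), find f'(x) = 12*x^3 + 15*x^2 + 12*x + 10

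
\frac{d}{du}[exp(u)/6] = exp(u)/6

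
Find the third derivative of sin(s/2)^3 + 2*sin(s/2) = -11*cos(s/2)/32 + 27*cos(3*s/2)/32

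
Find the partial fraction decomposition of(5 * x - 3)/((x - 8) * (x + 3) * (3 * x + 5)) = 51/(58*(3*x + 5)) - 9/(22*(x + 3)) + 37/(319*(x - 8))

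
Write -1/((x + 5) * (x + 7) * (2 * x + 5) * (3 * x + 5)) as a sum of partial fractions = -27/(800*(3*x + 5)) + 8/(225*(2*x + 5)) + 1/(288*(x + 7)) - 1/(100*(x + 5))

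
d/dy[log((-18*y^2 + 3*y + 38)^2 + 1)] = (1296*y^3 - 324*y^2 - 2718*y + 228)/(324*y^4 - 108*y^3 - 1359*y^2 + 228*y + 1445)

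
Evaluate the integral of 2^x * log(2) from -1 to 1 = 3/2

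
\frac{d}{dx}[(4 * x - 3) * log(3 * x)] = (4*x*log(x) + 4*x + 4*x*log(3) - 3)/x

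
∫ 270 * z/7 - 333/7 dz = 135*z^2/7 - 333*z/7 + C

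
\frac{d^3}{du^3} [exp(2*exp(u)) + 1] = 2*exp(u + 2*exp(u)) + 12*exp(2*u + 2*exp(u)) + 8*exp(3*u + 2*exp(u))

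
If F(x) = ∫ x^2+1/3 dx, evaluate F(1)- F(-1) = 4/3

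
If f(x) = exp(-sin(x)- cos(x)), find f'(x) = (sin(x) - cos(x))*exp(-sin(x) - cos(x))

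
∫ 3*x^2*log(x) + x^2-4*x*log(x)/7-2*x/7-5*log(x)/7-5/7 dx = x*(7*x^2 - 2*x - 5)*log(x)/7 + C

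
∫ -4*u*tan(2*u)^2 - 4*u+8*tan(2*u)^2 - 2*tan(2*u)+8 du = (4 - 2*u)*tan(2*u) + C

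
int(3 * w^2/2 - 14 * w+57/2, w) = w^3/2 - 7*w^2 + 57*w/2 + C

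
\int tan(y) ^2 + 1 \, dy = tan(y) + C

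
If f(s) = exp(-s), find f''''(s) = exp(-s)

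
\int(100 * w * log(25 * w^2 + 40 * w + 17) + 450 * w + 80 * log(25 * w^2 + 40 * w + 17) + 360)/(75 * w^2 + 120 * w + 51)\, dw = (log((5*w + 4)^2 + 1) + 9)*log((5*w + 4)^2 + 1)/3 + C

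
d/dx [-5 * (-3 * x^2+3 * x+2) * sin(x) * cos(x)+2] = 15*x^2*cos(2*x) - 15*sqrt(2)*x*cos(2*x + pi/4) - 15*sin(2*x)/2 - 10*cos(2*x)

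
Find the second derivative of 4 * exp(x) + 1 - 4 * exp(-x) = (4*exp(2*x) - 4)*exp(-x)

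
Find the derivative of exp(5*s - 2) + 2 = 5*exp(5*s - 2)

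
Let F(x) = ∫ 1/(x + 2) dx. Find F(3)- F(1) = -log(3) + log(5)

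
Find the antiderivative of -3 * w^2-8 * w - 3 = -w^3 - 4*w^2 - 3*w + C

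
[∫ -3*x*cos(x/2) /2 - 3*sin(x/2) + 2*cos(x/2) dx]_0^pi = 4 - 3*pi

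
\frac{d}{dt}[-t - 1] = -1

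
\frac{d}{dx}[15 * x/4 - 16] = 15/4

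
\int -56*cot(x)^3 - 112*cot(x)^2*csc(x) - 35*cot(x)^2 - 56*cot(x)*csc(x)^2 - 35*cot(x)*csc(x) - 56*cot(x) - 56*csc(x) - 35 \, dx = 28*(cot(x) + csc(x))^2 + 35*cot(x) + 35*csc(x) + C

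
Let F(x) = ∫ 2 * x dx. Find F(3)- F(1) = 8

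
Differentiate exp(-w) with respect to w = -exp(-w)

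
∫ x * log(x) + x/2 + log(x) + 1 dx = x*(x + 2)*log(x)/2 + C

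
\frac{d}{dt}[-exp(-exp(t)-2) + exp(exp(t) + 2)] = (exp(t) + exp(t + 2*exp(t) + 4))*exp(-exp(t) - 2)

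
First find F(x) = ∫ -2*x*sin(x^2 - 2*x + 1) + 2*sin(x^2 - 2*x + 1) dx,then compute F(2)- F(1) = -1 + cos(1)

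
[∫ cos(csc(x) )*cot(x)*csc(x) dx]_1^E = -sin(csc(E)) + sin(csc(1))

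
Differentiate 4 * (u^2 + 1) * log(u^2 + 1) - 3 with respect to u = 8*u*log(u^2 + 1) + 8*u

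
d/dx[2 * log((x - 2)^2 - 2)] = (4*x - 8)/(x^2 - 4*x + 2)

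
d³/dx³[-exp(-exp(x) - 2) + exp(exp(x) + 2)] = (exp(3*x) - 3*exp(2*x) + exp(x) + exp(x + 2*exp(x) + 4) + 3*exp(2*x + 2*exp(x) + 4) + exp(3*x + 2*exp(x) + 4))*exp(-exp(x) - 2)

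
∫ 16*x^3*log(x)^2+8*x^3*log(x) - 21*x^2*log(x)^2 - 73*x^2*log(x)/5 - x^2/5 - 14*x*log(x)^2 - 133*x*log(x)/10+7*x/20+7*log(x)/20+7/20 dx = -x*(20*x*log(x) - 1)*(-4*x^2 + 7*x + 7)*log(x)/20 + C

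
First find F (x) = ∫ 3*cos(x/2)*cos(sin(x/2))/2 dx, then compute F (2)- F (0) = 3*sin(sin(1))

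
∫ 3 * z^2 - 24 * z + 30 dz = z^3 - 12*z^2 + 30*z + C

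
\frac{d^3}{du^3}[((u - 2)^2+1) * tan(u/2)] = 3*u^2*tan(u/2)^4/4 + u^2*tan(u/2)^2 + u^2/4 - 3*u*tan(u/2)^4 + 3*u*tan(u/2)^3 - 4*u*tan(u/2)^2 + 3*u*tan(u/2) - u + 15*tan(u/2)^4/4 - 6*tan(u/2)^3 + 8*tan(u/2)^2 - 6*tan(u/2) + 17/4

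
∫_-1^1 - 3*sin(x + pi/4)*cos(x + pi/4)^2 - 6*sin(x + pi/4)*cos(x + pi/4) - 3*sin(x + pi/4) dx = -(sin(pi/4 + 1) + 1)^3 + (cos(pi/4 + 1) + 1)^3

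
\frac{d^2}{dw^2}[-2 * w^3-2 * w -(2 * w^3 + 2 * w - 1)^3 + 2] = -576*w^7 - 1008*w^5 + 360*w^4 - 480*w^3 + 288*w^2 - 96*w + 24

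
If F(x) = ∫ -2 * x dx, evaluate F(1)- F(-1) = 0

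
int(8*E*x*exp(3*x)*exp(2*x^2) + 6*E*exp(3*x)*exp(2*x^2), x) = 2*exp(2*x^2 + 3*x + 1) + C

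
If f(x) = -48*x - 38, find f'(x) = -48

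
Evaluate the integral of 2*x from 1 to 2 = 3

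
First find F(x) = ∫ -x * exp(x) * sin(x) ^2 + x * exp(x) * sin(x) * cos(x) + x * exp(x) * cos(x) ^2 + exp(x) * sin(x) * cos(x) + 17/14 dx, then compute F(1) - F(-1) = -exp(-1)*sin(2)/2 + E*sin(2)/2 + 17/7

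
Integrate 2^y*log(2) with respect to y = 2^y + C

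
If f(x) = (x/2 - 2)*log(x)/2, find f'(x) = (x*log(x) + x - 4)/(4*x)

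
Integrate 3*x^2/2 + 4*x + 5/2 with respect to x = x^3/2 + 2*x^2 + 5*x/2 + C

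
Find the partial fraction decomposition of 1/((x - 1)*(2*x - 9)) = 2/(7*(2*x - 9)) - 1/(7*(x - 1))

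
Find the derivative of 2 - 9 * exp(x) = -9*exp(x)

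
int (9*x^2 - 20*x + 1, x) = 3*x^3 - 10*x^2 + x + C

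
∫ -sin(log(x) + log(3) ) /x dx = cos(log(3*x)) + C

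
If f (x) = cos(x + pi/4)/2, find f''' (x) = sin(x + pi/4)/2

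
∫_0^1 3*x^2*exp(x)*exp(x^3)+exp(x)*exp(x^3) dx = -1 + exp(2)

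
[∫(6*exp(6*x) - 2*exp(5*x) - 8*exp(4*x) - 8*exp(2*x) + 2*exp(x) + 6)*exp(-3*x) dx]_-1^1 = -4*E - (E - exp(-1))^2 + 4*exp(-1) + (-E + exp(-1))^2 - 2*(-E + exp(-1))^3 + 2*(E - exp(-1))^3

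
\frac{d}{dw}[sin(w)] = cos(w)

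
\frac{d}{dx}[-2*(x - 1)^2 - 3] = 4 - 4*x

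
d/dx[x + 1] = 1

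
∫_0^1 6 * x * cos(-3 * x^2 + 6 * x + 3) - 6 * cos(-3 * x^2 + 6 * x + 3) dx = sin(3) - sin(6)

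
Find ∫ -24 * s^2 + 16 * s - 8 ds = -8*s^3 + 8*s^2 - 8*s + C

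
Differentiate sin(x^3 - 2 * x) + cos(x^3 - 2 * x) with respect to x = -3*x^2*sin(x^3 - 2*x) + 3*x^2*cos(x^3 - 2*x) + 2*sin(x^3 - 2*x) - 2*cos(x^3 - 2*x)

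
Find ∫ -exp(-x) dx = exp(-x) + C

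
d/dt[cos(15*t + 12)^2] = -15*sin(30*t + 24)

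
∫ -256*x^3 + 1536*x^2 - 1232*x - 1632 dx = -64*x^4 + 512*x^3 - 616*x^2 - 1632*x + C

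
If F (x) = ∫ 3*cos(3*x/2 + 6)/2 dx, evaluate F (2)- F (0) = -sin(6) + sin(9)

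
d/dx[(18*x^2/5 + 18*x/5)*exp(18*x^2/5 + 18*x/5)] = 648*x^3*exp(18*x^2/5 + 18*x/5)/25 + 972*x^2*exp(18*x^2/5 + 18*x/5)/25 + 504*x*exp(18*x^2/5 + 18*x/5)/25 + 18*exp(18*x^2/5 + 18*x/5)/5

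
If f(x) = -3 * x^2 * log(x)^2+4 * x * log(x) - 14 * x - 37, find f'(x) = -6*x*log(x)^2 - 6*x*log(x) + 4*log(x) - 10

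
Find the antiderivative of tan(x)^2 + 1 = tan(x) + C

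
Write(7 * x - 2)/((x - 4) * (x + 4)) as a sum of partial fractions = 15/(4*(x + 4)) + 13/(4*(x - 4))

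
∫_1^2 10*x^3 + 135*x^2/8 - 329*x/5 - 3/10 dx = -177/8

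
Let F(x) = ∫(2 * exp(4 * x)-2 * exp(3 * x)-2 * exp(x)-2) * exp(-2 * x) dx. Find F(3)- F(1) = -(-1 - exp(-1) + E)^2 + (-1 - exp(-3) + exp(3))^2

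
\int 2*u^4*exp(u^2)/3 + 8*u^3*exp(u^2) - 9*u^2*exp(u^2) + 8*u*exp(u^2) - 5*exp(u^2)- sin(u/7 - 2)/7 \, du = u*(u^2 + 12*u - 15)*exp(u^2)/3 + cos(u/7 - 2) + C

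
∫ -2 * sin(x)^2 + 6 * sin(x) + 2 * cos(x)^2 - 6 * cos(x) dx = (sqrt(2)*sin(x + pi/4) - 3)^2 + C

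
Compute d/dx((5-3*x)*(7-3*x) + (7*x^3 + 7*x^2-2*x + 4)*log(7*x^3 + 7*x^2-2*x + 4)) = 21*x^2*log(7*x^3 + 7*x^2 - 2*x + 4) + 21*x^2 + 14*x*log(7*x^3 + 7*x^2 - 2*x + 4) + 32*x - 2*log(7*x^3 + 7*x^2 - 2*x + 4) - 38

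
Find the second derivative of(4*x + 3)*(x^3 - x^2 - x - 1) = 48*x^2 - 6*x - 14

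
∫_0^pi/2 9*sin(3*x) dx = 3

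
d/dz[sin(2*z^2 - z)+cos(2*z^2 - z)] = -4*z*sin(2*z^2 - z) + 4*z*cos(2*z^2 - z) + sin(2*z^2 - z) - cos(2*z^2 - z)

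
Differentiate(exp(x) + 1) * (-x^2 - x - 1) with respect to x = -x^2*exp(x) - 3*x*exp(x) - 2*x - 2*exp(x) - 1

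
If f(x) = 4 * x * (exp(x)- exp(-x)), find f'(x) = (4*x*exp(2*x) + 4*x + 4*exp(2*x) - 4)*exp(-x)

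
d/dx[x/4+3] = 1/4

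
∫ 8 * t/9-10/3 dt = 4*t^2/9 - 10*t/3 + C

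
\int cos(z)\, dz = sin(z) + C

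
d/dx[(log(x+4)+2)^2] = (2*log(x + 4) + 4)/(x + 4)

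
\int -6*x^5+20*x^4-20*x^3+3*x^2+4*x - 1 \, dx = -x^6 + 4*x^5 - 5*x^4 + x^3 + 2*x^2 - x + C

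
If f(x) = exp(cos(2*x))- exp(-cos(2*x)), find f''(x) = (4*exp(2*cos(2*x))*sin(2*x)^2 - 4*exp(2*cos(2*x))*cos(2*x) - 4*sin(2*x)^2 - 4*cos(2*x))*exp(-cos(2*x))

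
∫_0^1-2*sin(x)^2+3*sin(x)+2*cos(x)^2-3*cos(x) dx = -3*sqrt(2)*sin(pi/4 + 1) + sin(2) + 3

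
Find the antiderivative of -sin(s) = cos(s) + C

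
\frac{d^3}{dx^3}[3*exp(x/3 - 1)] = exp(x/3 - 1)/9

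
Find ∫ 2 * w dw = w^2 + C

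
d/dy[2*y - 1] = 2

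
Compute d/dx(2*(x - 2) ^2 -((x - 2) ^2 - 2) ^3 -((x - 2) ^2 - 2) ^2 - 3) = -6*x^5 + 60*x^4 - 220*x^3 + 360*x^2 - 252*x + 56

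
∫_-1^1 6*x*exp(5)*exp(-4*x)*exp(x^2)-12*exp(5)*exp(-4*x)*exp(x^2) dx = -3*exp(10) + 3*exp(2)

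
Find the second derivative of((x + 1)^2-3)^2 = 12*x^2 + 24*x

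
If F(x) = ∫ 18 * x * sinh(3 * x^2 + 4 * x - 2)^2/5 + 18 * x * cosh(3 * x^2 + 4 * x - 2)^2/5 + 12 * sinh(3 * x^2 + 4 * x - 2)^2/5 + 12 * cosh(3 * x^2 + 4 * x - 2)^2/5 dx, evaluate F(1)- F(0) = 3*sinh(4)/10 + 3*sinh(10)/10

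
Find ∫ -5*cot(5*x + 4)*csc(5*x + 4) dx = csc(5*x + 4) + C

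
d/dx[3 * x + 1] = 3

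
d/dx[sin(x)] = cos(x)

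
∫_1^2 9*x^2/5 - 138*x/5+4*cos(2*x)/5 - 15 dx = -261/5 - 2*sin(2)/5 + 2*sin(4)/5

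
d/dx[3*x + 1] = 3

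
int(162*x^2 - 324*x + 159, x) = 54*x^3 - 162*x^2 + 159*x + C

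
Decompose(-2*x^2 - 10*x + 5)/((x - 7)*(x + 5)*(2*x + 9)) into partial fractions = -38/(23*(2*x + 9)) + 5/(12*(x + 5)) - 163/(276*(x - 7))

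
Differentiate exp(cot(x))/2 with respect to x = -exp(1/tan(x))/(2*sin(x)^2)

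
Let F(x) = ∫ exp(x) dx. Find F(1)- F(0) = -1 + E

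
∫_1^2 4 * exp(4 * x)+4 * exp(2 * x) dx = -(1 + exp(2))^2 + (1 + exp(4))^2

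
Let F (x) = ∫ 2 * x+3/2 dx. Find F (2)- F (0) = 7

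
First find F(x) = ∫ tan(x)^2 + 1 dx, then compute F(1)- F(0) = tan(1)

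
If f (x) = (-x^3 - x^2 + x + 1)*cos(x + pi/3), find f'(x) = x^3*sin(x + pi/3) + x^2*sin(x + pi/3) - 3*x^2*cos(x + pi/3) - x*sin(x + pi/3) - 2*x*cos(x + pi/3) - sin(x + pi/3) + cos(x + pi/3)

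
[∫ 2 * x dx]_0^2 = 4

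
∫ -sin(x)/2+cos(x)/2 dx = sqrt(2)*sin(x + pi/4)/2 + C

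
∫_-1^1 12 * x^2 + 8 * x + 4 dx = 16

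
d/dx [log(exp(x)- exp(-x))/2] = (exp(2*x) + 1)/(2*exp(2*x) - 2)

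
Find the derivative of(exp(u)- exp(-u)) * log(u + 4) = (u*exp(2*u)*log(u + 4) + u*log(u + 4) + 4*exp(2*u)*log(u + 4) + exp(2*u) + 4*log(u + 4) - 1)/(u*exp(u) + 4*exp(u))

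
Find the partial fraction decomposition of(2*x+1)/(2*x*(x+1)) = 1/(2*(x + 1)) + 1/(2*x)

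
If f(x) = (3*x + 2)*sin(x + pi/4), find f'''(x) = -3*x*cos(x + pi/4) - 9*sin(x + pi/4) - 2*cos(x + pi/4)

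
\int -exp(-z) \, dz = exp(-z) + C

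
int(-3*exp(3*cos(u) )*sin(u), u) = exp(3*cos(u)) + C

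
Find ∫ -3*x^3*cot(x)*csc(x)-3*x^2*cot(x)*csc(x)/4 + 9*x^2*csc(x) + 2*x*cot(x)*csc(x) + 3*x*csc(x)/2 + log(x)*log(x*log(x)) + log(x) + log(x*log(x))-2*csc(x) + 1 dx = x*((12*x^2 + 3*x - 8)*csc(x) + 4*log(x)*log(x*log(x)))/4 + C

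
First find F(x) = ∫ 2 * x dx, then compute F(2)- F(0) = 4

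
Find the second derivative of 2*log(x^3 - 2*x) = (-6*x^4 - 8)/(x^6 - 4*x^4 + 4*x^2)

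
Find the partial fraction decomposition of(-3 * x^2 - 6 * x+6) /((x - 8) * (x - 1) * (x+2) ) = 1/(5*(x + 2)) + 1/(7*(x - 1)) - 117/(35*(x - 8))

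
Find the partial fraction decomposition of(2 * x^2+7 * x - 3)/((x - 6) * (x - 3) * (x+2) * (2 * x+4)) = -157/(3200*(x + 2)) - 9/(80*(x + 2)^2) - 6/(25*(x - 3)) + 37/(128*(x - 6))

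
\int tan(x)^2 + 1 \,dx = tan(x) + C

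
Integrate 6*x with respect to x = 3*x^2 + C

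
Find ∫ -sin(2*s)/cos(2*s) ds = log(cos(2*s))/2 + C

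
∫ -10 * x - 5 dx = -5*x^2 - 5*x + C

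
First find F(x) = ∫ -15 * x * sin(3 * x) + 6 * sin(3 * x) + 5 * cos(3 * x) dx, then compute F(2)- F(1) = -3*cos(3) + 8*cos(6)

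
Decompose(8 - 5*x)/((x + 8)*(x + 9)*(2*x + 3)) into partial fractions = 62/(195*(2*x + 3)) + 53/(15*(x + 9)) - 48/(13*(x + 8))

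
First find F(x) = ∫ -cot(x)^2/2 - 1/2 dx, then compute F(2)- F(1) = -cot(1)/2 + cot(2)/2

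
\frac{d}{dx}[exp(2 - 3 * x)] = -3*exp(2 - 3*x)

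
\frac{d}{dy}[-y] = -1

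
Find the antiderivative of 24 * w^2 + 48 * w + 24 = 8*w^3 + 24*w^2 + 24*w + C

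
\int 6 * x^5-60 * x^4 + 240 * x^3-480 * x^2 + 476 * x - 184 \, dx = x^6 - 12*x^5 + 60*x^4 - 160*x^3 + 238*x^2 - 184*x + C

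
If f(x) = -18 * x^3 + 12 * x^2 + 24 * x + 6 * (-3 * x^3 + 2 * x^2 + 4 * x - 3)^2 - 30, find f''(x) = 1620*x^4 - 1440*x^3 - 1440*x^2 + 1116*x + 72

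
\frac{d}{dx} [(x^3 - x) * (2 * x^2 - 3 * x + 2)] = 10*x^4 - 12*x^3 + 6*x - 2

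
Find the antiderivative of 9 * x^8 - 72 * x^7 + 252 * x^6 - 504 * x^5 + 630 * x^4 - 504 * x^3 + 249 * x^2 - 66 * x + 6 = x^9 - 9*x^8 + 36*x^7 - 84*x^6 + 126*x^5 - 126*x^4 + 83*x^3 - 33*x^2 + 6*x + C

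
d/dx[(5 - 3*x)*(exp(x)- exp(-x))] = (-3*x*exp(2*x) - 3*x + 2*exp(2*x) + 8)*exp(-x)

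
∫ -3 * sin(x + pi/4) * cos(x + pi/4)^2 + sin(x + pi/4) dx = -(sin(2*x) + 1)*cos(x + pi/4)/2 + C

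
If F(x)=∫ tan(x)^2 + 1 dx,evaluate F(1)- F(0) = tan(1)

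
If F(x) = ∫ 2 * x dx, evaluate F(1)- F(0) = 1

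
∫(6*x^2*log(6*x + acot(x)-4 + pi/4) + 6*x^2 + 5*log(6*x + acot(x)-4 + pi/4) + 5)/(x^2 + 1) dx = (24*x + 4*acot(x) - 16 + pi)*log(6*x + acot(x) - 4 + pi/4)/4 + C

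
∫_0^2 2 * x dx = 4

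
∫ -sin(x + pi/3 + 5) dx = cos(x + pi/3 + 5) + C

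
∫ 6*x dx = 3*x^2 + C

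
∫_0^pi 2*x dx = pi^2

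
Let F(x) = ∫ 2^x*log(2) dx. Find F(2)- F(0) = 3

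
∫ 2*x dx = x^2 + C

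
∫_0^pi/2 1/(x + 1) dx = -log(15) + log(15 + 15*pi/2)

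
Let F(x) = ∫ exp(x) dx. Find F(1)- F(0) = -1 + E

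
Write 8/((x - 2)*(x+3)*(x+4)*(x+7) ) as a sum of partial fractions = -2/(27*(x + 7)) + 4/(9*(x + 4)) - 2/(5*(x + 3)) + 4/(135*(x - 2))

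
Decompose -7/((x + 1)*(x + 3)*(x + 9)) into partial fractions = -7/(48*(x + 9)) + 7/(12*(x + 3)) - 7/(16*(x + 1))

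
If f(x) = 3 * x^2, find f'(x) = 6*x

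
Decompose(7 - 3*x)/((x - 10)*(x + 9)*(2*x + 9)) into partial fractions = -82/(261*(2*x + 9)) + 34/(171*(x + 9)) - 23/(551*(x - 10))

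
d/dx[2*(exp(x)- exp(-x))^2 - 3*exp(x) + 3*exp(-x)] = (4*exp(4*x) - 3*exp(3*x) - 3*exp(x) - 4)*exp(-2*x)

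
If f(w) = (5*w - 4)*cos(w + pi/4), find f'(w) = -5*w*sin(w + pi/4) + 4*sin(w + pi/4) + 5*cos(w + pi/4)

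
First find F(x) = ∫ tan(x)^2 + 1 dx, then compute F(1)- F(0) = tan(1)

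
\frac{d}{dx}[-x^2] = -2*x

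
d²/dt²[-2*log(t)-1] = 2/t^2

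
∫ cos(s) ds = sin(s) + C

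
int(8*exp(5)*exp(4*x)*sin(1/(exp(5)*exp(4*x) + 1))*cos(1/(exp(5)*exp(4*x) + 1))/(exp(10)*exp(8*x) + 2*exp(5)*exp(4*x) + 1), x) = cos(1/(exp(4*x + 5) + 1))^2 + C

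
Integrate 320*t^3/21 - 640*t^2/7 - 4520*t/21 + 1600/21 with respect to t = 80*t^4/21 - 640*t^3/21 - 2260*t^2/21 + 1600*t/21 + C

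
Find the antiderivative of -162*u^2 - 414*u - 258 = -54*u^3 - 207*u^2 - 258*u + C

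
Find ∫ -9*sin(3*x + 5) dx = 3*cos(3*x + 5) + C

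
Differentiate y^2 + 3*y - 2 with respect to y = 2*y + 3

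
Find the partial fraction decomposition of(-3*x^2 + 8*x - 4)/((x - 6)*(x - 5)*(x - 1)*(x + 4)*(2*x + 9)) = -1612/(4389*(2*x + 9)) + 14/(75*(x + 4)) + 1/(1100*(x - 1)) + 13/(228*(x - 5)) - 32/(525*(x - 6))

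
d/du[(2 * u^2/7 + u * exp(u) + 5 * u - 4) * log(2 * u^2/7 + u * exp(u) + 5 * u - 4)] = u*exp(u)*log(2*u^2/7 + u*exp(u) + 5*u - 4) + u*exp(u) + 4*u*log(2*u^2/7 + u*exp(u) + 5*u - 4)/7 + 4*u/7 + exp(u)*log(2*u^2/7 + u*exp(u) + 5*u - 4) + exp(u) + 5*log(2*u^2/7 + u*exp(u) + 5*u - 4) + 5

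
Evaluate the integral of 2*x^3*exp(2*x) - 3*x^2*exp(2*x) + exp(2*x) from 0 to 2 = 1 + exp(4)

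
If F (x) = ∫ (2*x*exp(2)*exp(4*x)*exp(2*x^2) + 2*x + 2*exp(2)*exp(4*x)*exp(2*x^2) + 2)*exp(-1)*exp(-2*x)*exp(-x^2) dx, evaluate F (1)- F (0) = -E - exp(-4) + exp(-1) + exp(4)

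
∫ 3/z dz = 3*log(z) + C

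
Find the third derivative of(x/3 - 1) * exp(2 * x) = 8*x*exp(2*x)/3 - 4*exp(2*x)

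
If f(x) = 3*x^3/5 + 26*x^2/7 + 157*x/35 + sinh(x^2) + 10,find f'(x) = 9*x^2/5 + 2*x*cosh(x^2) + 52*x/7 + 157/35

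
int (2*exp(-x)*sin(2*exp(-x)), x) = cos(2*exp(-x)) + C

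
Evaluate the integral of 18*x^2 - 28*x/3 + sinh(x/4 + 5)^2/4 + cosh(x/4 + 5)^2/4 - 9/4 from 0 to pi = -sinh(10)/2 - 14*pi^2/3 - 9*pi/4 + 6*pi^3 + sinh(pi/2 + 10)/2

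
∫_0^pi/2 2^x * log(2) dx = -1 + 2^(pi/2)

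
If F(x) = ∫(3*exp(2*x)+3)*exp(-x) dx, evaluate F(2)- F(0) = -3*exp(-2) + 3*exp(2)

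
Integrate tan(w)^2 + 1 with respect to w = tan(w) + C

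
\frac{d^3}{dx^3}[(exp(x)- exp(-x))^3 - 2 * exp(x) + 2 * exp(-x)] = (27*exp(6*x) - 5*exp(4*x) - 5*exp(2*x) + 27)*exp(-3*x)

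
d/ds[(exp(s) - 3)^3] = 3*exp(3*s) - 18*exp(2*s) + 27*exp(s)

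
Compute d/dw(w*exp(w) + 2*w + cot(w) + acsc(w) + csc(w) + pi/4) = (w^3*sqrt(1 - 1/w^2)*exp(w) + w^2*sqrt(1 - 1/w^2)*exp(w) - w^2*sqrt(1 - 1/w^2)*cot(w)^2 - w^2*sqrt(1 - 1/w^2)*cot(w)*csc(w) + w^2*sqrt(1 - 1/w^2) - 1)/(w^2*sqrt(1 - 1/w^2))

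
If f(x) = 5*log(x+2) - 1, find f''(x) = -5/(x^2 + 4*x + 4)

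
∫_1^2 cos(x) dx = -sin(1) + sin(2)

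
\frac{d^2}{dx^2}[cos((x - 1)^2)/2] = -2*x^2*cos(x^2 - 2*x + 1) + 4*x*cos(x^2 - 2*x + 1) - sin(x^2 - 2*x + 1) - 2*cos(x^2 - 2*x + 1)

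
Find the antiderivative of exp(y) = exp(y) + C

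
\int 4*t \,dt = 2*t^2 + C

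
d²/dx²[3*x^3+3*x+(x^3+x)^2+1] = 30*x^4 + 24*x^2 + 18*x + 2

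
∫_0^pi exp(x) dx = -1 + exp(pi)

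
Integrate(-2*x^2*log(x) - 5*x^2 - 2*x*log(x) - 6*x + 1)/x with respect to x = -(log(x) + 2)*(x^2 + 2*x - 1) + C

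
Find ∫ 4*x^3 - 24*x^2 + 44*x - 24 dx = x^4 - 8*x^3 + 22*x^2 - 24*x + C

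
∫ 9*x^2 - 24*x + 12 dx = 3*x^3 - 12*x^2 + 12*x + C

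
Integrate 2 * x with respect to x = x^2 + C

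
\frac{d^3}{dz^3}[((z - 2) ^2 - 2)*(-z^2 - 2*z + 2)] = 12 - 24*z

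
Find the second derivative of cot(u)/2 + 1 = cos(u)/sin(u)^3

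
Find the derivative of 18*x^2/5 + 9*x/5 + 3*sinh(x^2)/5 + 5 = 6*x*cosh(x^2)/5 + 36*x/5 + 9/5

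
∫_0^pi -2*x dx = -pi^2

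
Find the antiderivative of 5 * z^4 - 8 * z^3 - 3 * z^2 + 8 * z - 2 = z^5 - 2*z^4 - z^3 + 4*z^2 - 2*z + C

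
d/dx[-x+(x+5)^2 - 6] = 2*x + 9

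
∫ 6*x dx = 3*x^2 + C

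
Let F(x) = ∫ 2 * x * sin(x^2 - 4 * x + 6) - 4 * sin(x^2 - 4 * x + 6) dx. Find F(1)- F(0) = cos(6) - cos(3)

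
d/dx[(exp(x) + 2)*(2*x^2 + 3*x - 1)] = 2*x^2*exp(x) + 7*x*exp(x) + 8*x + 2*exp(x) + 6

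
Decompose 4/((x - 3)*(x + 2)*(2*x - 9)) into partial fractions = 16/(39*(2*x - 9)) + 4/(65*(x + 2)) - 4/(15*(x - 3))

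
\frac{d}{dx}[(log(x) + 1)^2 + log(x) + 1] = (2*log(x) + 3)/x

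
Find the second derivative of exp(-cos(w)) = (sin(w)^2 + cos(w))*exp(-cos(w))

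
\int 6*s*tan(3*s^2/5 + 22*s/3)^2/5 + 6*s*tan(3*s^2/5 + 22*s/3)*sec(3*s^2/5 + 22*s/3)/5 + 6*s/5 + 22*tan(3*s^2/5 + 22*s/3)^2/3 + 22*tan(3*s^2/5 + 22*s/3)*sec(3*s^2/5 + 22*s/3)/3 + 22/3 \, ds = tan(s*(9*s + 110)/15) + sec(s*(9*s + 110)/15) + C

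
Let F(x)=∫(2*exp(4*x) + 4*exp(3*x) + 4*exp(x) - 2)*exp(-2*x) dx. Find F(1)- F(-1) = -(-E + exp(-1) + 2)^2 + (-exp(-1) + 2 + E)^2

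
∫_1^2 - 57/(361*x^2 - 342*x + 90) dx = -acot(10/3) + acot(29/3)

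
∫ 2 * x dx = x^2 + C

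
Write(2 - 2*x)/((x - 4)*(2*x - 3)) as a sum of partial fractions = 2/(5*(2*x - 3)) - 6/(5*(x - 4))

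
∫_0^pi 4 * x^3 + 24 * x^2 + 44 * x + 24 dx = -9 + (-1 + (2 + pi)^2)^2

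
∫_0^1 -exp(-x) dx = -1 + exp(-1)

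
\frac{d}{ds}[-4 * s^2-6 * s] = -8*s - 6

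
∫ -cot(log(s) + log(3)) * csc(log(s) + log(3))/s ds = csc(log(3*s)) + C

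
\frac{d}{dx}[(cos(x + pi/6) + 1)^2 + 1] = -2*sin(x + pi/6) - sin(2*x + pi/3)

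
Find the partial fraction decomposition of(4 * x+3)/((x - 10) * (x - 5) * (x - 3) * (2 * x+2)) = 1/(528*(x + 1)) + 15/(112*(x - 3)) - 23/(120*(x - 5)) + 43/(770*(x - 10))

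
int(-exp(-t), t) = exp(-t) + C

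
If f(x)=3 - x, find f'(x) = -1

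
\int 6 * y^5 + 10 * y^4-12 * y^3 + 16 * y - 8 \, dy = y^6 + 2*y^5 - 3*y^4 + 8*y^2 - 8*y + C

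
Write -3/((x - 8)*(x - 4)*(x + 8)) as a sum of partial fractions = -1/(64*(x + 8)) + 1/(16*(x - 4)) - 3/(64*(x - 8))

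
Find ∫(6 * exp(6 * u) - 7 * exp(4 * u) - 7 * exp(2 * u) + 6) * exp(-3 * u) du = 16*sinh(u)^3 - 2*sinh(u) + C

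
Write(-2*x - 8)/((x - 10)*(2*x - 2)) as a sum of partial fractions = 5/(9*(x - 1)) - 14/(9*(x - 10))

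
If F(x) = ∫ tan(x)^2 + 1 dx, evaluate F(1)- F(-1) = 2*tan(1)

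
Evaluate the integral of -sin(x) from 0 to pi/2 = -1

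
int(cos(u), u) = sin(u) + C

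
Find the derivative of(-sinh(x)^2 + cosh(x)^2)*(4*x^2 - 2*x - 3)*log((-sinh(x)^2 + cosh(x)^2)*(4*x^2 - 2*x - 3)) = 8*x*log(4*x^2 - 2*x - 3) + 8*x - 2*log(4*x^2 - 2*x - 3) - 2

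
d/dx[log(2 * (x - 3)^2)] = 2/(x - 3)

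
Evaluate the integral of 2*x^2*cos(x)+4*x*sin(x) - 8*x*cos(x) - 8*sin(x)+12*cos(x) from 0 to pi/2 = 2*(-2 + pi/2)^2 + 4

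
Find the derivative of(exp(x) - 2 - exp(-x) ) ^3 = (3*exp(6*x) - 12*exp(5*x) + 9*exp(4*x) + 9*exp(2*x) + 12*exp(x) + 3)*exp(-3*x)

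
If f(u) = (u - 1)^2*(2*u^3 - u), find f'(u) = 10*u^4 - 16*u^3 + 3*u^2 + 4*u - 1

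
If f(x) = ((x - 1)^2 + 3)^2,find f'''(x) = 24*x - 24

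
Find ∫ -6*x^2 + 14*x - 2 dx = -2*x^3 + 7*x^2 - 2*x + C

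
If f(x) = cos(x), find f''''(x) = cos(x)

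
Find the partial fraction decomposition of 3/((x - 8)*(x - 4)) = -3/(4*(x - 4)) + 3/(4*(x - 8))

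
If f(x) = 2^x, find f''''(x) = 2^x*log(2)^4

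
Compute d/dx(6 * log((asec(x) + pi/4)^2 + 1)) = (192*asec(x) + 48*pi)/(16*x^2*sqrt(1 - 1/x^2)*asec(x)^2 + 8*pi*x^2*sqrt(1 - 1/x^2)*asec(x) + pi^2*x^2*sqrt(1 - 1/x^2) + 16*x^2*sqrt(1 - 1/x^2))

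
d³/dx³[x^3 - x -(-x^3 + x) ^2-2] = -120*x^3 + 48*x + 6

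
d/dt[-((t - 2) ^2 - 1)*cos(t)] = t^2*sin(t) - 4*t*sin(t) - 2*t*cos(t) + 3*sin(t) + 4*cos(t)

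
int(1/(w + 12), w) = log(w/2 + 6) + C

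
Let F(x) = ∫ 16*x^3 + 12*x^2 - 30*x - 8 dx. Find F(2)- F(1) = 35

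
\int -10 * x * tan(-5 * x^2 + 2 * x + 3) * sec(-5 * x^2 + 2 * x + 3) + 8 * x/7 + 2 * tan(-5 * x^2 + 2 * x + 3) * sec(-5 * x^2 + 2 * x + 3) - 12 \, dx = 4*x^2/7 - 12*x + sec(-5*x^2 + 2*x + 3) + C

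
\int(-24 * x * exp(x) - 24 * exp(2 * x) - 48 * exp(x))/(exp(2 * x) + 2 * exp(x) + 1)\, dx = 24*(-x - 1)*exp(x)/(exp(x) + 1) + C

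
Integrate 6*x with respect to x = 3*x^2 + C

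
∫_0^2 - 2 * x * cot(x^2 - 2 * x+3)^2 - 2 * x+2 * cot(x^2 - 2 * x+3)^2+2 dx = 0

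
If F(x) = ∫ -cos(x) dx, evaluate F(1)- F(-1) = -2*sin(1)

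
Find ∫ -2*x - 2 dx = -x^2 - 2*x + C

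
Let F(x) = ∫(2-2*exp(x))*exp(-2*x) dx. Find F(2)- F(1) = -2*exp(-1) - exp(-4) + 3*exp(-2)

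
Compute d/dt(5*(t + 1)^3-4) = 15*t^2 + 30*t + 15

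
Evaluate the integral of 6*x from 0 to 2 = 12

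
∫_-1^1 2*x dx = 0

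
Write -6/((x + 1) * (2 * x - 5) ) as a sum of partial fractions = -12/(7*(2*x - 5)) + 6/(7*(x + 1))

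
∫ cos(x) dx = sin(x) + C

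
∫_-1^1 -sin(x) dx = 0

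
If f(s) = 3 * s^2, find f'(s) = 6*s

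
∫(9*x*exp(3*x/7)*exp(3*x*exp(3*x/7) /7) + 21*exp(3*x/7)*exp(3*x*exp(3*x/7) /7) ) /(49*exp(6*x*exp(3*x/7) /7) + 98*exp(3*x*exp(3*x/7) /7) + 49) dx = exp(3*x*exp(3*x/7)/7)/(exp(3*x*exp(3*x/7)/7) + 1) + C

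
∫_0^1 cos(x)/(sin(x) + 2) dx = log(sin(1)/2 + 1)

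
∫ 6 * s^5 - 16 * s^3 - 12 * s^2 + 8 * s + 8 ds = s^6 - 4*s^4 - 4*s^3 + 4*s^2 + 8*s + C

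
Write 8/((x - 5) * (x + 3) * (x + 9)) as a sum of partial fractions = 2/(21*(x + 9)) - 1/(6*(x + 3)) + 1/(14*(x - 5))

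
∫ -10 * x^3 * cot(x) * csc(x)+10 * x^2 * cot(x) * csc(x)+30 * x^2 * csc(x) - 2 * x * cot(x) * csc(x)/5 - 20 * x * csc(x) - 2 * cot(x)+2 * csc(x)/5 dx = 2*x*(25*x^2 - 25*x + 1)*csc(x)/5 - 2*log(sin(x)) + C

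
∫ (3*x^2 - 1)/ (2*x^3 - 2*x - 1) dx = log(2*x^3 - 2*x - 1)/2 + C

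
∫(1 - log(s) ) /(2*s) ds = (2 - log(s))*log(s)/4 + C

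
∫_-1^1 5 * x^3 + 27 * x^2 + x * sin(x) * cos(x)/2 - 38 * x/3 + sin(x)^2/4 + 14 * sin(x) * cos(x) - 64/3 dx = -293/12 - cos(2)/4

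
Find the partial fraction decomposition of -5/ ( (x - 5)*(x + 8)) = 5/(13*(x + 8)) - 5/(13*(x - 5))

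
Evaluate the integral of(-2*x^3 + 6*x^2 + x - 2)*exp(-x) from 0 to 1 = -1 + 2*exp(-1)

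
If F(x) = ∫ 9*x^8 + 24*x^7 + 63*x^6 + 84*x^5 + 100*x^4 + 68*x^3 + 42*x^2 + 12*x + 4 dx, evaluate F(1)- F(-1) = 96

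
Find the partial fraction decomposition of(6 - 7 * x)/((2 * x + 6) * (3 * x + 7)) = 67/(4*(3*x + 7)) - 27/(4*(x + 3))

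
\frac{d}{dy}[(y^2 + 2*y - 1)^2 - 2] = 4*y^3 + 12*y^2 + 4*y - 4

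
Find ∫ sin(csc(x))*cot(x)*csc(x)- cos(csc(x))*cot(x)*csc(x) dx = sqrt(2)*sin(pi/4 + 1/sin(x)) + C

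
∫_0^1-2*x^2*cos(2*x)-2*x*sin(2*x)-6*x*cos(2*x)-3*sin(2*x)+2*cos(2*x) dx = -3*sin(2)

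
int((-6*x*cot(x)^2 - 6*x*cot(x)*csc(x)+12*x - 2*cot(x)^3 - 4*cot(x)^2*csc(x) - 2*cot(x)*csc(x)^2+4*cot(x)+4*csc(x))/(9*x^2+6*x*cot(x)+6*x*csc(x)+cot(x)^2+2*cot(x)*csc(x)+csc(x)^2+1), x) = log((3*x + cot(x) + csc(x))^2 + 1) + C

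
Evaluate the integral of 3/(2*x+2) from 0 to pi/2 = 3*log(1 + pi/2)/2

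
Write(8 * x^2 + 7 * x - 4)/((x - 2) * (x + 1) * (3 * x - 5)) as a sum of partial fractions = -269/(8*(3*x - 5)) - 1/(8*(x + 1)) + 14/(x - 2)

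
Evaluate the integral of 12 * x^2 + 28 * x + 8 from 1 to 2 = 78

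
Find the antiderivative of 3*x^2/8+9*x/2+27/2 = x^3/8 + 9*x^2/4 + 27*x/2 + C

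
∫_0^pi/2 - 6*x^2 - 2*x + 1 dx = -pi^3/4 - pi^2/4 + pi/2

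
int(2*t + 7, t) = t^2 + 7*t + C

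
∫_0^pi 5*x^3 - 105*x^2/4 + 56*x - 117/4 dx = -105/4 + 3*(-5*pi + 7 + 5*pi^2)*(-2*pi + pi^2/3 + 5)/4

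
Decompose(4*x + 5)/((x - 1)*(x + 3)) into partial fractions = 7/(4*(x + 3)) + 9/(4*(x - 1))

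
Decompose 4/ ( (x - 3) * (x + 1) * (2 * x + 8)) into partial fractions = 2/(21*(x + 4)) - 1/(6*(x + 1)) + 1/(14*(x - 3))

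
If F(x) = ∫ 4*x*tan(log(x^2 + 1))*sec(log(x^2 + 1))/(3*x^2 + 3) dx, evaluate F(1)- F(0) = -2/3 + 2*sec(log(2))/3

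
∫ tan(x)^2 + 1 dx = tan(x) + C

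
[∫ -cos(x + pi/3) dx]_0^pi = sqrt(3)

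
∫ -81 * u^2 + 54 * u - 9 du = -27*u^3 + 27*u^2 - 9*u + C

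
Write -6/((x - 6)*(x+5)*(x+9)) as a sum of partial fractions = -1/(10*(x + 9)) + 3/(22*(x + 5)) - 2/(55*(x - 6))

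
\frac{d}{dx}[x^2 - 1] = 2*x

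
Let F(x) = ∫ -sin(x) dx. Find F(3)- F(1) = cos(3) - cos(1)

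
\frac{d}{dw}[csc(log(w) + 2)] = -cot(log(w) + 2)*csc(log(w) + 2)/w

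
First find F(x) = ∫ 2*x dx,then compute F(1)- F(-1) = 0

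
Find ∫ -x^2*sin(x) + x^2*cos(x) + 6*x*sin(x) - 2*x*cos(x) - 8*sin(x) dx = sqrt(2)*(x - 2)^2*sin(x + pi/4) + C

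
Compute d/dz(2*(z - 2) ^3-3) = 6*z^2 - 24*z + 24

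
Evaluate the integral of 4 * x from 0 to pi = 2*pi^2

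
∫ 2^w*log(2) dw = 2^w + C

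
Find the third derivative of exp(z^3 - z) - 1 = 27*z^6*exp(z^3 - z) - 27*z^4*exp(z^3 - z) + 54*z^3*exp(z^3 - z) + 9*z^2*exp(z^3 - z) - 18*z*exp(z^3 - z) + 5*exp(z^3 - z)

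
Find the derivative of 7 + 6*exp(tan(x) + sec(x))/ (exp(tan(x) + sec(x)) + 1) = 6*(sin(x) + 1)*exp(1/cos(x))*exp(tan(x))/((exp(1/cos(x))*exp(tan(x)) + 1)^2*cos(x)^2)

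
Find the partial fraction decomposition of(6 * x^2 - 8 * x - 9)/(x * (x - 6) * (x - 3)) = -7/(3*(x - 3)) + 53/(6*(x - 6)) - 1/(2*x)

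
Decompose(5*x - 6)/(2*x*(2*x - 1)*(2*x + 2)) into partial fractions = -7/(6*(2*x - 1)) - 11/(12*(x + 1)) + 3/(2*x)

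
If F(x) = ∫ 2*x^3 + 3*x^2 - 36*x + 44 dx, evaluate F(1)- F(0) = 55/2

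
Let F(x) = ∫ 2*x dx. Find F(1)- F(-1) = 0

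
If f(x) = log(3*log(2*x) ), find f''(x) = (-log(x) - 1 - log(2))/(x^2*log(x)^2 + 2*x^2*log(2)*log(x) + x^2*log(2)^2)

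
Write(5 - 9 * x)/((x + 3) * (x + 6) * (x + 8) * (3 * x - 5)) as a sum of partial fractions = -135/(4669*(3*x - 5)) - 77/(290*(x + 8)) + 59/(138*(x + 6)) - 16/(105*(x + 3))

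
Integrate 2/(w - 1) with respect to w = 2*log(w - 1) + C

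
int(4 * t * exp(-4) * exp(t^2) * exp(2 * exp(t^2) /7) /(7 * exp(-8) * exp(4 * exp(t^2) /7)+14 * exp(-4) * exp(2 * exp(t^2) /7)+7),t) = exp(2*exp(t^2)/7)/(exp(2*exp(t^2)/7) + exp(4)) + C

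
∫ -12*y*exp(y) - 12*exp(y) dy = -12*y*exp(y) + C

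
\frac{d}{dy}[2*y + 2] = 2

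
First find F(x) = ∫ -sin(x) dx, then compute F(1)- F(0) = -1 + cos(1)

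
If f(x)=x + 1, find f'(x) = 1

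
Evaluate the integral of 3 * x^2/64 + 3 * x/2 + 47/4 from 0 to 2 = 213/8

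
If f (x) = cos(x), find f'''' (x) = cos(x)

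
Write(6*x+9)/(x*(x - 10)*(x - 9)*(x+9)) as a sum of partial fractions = 5/(342*(x + 9)) - 7/(18*(x - 9)) + 69/(190*(x - 10)) + 1/(90*x)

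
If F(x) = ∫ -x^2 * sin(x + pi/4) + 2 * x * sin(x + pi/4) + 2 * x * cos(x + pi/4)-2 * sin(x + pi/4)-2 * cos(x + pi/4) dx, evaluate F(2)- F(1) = 2*cos(pi/4 + 2) - cos(pi/4 + 1)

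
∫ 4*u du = 2*u^2 + C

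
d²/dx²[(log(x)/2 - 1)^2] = (3 - log(x))/(2*x^2)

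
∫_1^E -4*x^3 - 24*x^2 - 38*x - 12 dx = -(-2 + (2 + E)^2)^2 + (2 + E)^2 + 40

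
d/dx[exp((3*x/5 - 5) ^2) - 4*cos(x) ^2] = 18*x*exp(9*x^2/25 - 6*x + 25)/25 - 6*exp(9*x^2/25 - 6*x + 25) + 4*sin(2*x)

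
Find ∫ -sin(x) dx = cos(x) + C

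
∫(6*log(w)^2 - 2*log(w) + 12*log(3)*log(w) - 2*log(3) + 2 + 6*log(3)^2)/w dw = (2*log(3*w)^2 - log(3*w) + 2)*log(3*w) + C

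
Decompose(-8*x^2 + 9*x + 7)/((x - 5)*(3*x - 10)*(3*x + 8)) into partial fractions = -665/(1242*(3*x + 8)) + 467/(270*(3*x - 10)) - 148/(115*(x - 5))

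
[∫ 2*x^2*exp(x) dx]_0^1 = -4 + 2*E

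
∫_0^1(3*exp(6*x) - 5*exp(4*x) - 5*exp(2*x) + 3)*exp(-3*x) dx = -2*E + 2*exp(-1) + (E - exp(-1))^3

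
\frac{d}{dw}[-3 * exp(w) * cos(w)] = -3*sqrt(2)*exp(w)*cos(w + pi/4)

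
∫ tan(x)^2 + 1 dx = tan(x) + C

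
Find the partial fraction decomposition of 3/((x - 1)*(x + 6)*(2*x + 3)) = -4/(15*(2*x + 3)) + 1/(21*(x + 6)) + 3/(35*(x - 1))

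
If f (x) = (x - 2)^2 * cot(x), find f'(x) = -x^2/sin(x)^2 + 2*x/tan(x) + 4*x/sin(x)^2 - 4/tan(x) - 4/sin(x)^2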